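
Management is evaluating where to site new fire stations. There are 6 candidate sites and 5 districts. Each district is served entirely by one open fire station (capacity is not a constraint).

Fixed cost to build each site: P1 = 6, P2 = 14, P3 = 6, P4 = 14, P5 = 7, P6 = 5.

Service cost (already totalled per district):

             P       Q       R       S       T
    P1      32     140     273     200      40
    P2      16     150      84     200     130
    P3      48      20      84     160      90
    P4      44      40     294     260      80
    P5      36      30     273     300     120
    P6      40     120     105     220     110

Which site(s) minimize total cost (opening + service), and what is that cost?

Open P1, P2 and P3; minimum total cost 346.

For any fixed open set, each district goes to its cheapest open site; total = fixed + service.
{P1, P2, P3}: P→P2 16, Q→P3 20, R→P2 84, S→P3 160, T→P1 40. Service 320; fixed 26; total 346.
{P1, P3}: service 336 + fixed 12 = 348
{P1, P2, P3, P6}: service 320 + fixed 31 = 351
{P1, P2, P3, P4, P5, P6}: service 320 + fixed 52 = 372
No other subset beats 346.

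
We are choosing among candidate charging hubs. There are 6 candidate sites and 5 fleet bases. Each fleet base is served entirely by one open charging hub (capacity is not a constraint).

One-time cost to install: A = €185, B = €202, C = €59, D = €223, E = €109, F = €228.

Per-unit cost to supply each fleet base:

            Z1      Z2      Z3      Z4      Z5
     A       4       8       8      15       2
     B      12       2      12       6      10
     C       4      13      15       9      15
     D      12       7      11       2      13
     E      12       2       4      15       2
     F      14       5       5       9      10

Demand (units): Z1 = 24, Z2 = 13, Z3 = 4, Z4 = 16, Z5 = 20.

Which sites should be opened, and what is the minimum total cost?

Open C and E; minimum total cost 490.

For any fixed open set, each fleet base goes to its cheapest open site; total = fixed + service.
{C, E}: Z1→C 4·24=96, Z2→E 2·13=26, Z3→E 4·4=16, Z4→C 9·16=144, Z5→E 2·20=40. Service 322; fixed 168; total 490.
{C, D, E}: Z1→C 4·24=96, Z2→E 2·13=26, Z3→E 4·4=16, Z4→D 2·16=32, Z5→E 2·20=40. Service 210; fixed 391; total 601.
{B, C, E}: service 274 + fixed 370 = 644
{A, B, C, D, E, F}: service 210 + fixed 1006 = 1216
No other subset beats 490.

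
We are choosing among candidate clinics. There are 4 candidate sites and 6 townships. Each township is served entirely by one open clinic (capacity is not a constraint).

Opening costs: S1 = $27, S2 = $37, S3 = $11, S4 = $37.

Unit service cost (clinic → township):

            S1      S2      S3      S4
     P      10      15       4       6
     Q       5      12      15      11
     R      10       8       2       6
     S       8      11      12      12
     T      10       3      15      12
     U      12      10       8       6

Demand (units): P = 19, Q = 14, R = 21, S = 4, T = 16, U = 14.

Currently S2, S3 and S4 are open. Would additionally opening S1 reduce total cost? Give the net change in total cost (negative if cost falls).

Yes — net change −69 (cost falls by 69).

Current service cost with {S2, S3, S4}: 448.
Adding S1: each township re-picks its cheapest; new service cost 352, saving 96.
Extra fixed cost: 27. Net change = 27 − 96 = -69.
(Totals: 533 → 464.)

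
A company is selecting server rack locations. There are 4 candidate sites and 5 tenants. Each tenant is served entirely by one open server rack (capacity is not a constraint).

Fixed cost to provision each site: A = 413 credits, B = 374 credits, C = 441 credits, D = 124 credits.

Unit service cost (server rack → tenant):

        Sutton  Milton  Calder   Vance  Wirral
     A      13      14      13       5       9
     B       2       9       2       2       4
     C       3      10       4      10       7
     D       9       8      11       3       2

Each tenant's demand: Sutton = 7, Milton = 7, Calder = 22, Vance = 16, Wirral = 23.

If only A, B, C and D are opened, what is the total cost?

Total cost: 1544

Each tenant is assigned to its cheapest site among the open ones.
{A, B, C, D}: Sutton→B 2·7=14, Milton→D 8·7=56, Calder→B 2·22=44, Vance→B 2·16=32, Wirral→D 2·23=46. Service 192; fixed 1352; total 1544.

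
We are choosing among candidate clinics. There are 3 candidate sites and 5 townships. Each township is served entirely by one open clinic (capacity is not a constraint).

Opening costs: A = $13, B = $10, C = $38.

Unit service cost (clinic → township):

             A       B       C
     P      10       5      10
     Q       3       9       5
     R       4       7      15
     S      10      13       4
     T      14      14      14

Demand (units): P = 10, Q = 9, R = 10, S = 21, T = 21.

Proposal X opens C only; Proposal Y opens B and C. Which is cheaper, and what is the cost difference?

Proposal X: {C}: P→C 10·10=100, Q→C 5·9=45, R→C 15·10=150, S→C 4·21=84, T→C 14·21=294. Service 673; fixed 38; total 711.
Proposal Y: {B, C}: P→B 5·10=50, Q→C 5·9=45, R→B 7·10=70, S→C 4·21=84, T→B 14·21=294. Service 543; fixed 48; total 591.
Difference: |711 − 591| = 120.

Proposal Y is cheaper by 120.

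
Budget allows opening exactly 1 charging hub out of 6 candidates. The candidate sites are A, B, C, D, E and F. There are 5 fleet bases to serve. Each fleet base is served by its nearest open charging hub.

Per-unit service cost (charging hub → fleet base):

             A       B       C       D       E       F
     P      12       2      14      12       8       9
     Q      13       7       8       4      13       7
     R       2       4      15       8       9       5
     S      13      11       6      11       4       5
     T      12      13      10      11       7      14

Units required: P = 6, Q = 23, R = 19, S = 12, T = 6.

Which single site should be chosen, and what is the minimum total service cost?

Choose F only; total service cost 454.

With exactly 1 open, each fleet base uses its cheapest among the chosen.
{F}: P→F 9·6=54, Q→F 7·23=161, R→F 5·19=95, S→F 5·12=60, T→F 14·6=84. Service cost 454.
{B}: service cost 459
{D}: service cost 514
Among all 6 size-1 choices, {F} is lowest.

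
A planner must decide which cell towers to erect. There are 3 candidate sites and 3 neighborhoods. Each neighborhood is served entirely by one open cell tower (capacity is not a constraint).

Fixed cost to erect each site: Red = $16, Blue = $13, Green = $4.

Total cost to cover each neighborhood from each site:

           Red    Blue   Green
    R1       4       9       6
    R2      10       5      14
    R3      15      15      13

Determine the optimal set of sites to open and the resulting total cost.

Open Green only; minimum total cost 37.

For any fixed open set, each neighborhood goes to its cheapest open site; total = fixed + service.
{Green}: R1→Green 6, R2→Green 14, R3→Green 13. Service 33; fixed 4; total 37.
{Blue, Green}: service 24 + fixed 17 = 41
{Blue}: service 29 + fixed 13 = 42
{Red, Blue, Green}: R1→Red 4, R2→Blue 5, R3→Green 13. Service 22; fixed 33; total 55.
No other subset beats 37.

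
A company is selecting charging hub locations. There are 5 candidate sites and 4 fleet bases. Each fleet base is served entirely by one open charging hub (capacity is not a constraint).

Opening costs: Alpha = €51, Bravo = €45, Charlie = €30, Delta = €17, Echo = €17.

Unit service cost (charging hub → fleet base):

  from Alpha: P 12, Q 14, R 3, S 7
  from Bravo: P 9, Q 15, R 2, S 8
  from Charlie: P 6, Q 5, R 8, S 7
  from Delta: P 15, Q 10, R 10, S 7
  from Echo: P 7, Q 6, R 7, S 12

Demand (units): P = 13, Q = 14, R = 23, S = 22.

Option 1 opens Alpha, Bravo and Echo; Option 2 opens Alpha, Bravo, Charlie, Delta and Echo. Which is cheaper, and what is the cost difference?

Option 1: {Alpha, Bravo, Echo}: P→Echo 7·13=91, Q→Echo 6·14=84, R→Bravo 2·23=46, S→Alpha 7·22=154. Service 375; fixed 113; total 488.
Option 2: {Alpha, Bravo, Charlie, Delta, Echo}: P→Charlie 6·13=78, Q→Charlie 5·14=70, R→Bravo 2·23=46, S→Alpha 7·22=154. Service 348; fixed 160; total 508.
Difference: |488 − 508| = 20.

Option 1 is cheaper by 20.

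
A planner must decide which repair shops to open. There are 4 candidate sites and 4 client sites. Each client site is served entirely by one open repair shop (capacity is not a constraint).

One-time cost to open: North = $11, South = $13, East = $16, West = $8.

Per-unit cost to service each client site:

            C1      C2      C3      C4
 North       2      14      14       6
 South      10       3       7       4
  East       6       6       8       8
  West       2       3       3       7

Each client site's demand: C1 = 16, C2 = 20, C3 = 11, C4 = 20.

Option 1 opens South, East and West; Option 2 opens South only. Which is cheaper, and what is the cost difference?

Option 1 is cheaper by 148.

Option 1: {South, East, West}: C1→West 2·16=32, C2→South 3·20=60, C3→West 3·11=33, C4→South 4·20=80. Service 205; fixed 37; total 242.
Option 2: {South}: C1→South 10·16=160, C2→South 3·20=60, C3→South 7·11=77, C4→South 4·20=80. Service 377; fixed 13; total 390.
Difference: |242 − 390| = 148.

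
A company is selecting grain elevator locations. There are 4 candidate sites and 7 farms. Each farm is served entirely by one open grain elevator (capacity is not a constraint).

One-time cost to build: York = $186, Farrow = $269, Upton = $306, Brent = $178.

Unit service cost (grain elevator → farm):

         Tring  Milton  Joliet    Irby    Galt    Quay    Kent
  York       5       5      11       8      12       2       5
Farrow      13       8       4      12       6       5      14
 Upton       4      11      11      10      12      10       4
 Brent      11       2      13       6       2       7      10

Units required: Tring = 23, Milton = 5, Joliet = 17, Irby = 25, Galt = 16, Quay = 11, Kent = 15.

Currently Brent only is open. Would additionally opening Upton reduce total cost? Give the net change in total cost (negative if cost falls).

Current service cost with {Brent}: 893.
Adding Upton: each farm re-picks its cheapest; new service cost 608, saving 285.
Extra fixed cost: 306. Net change = 306 − 285 = 21.
(Totals: 1071 → 1092.)

No — net change +21 (cost rises by 21).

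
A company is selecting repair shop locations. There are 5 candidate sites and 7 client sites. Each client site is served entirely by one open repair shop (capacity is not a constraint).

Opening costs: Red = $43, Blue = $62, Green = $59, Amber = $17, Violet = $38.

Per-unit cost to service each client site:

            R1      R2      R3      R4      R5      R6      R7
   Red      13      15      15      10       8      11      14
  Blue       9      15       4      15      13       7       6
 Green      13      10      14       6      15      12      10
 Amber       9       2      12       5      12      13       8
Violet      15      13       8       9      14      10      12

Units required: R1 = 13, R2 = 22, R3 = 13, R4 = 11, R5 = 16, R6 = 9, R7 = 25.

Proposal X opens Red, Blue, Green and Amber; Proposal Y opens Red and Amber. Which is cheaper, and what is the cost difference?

Proposal X: {Red, Blue, Green, Amber}: R1→Blue 9·13=117, R2→Amber 2·22=44, R3→Blue 4·13=52, R4→Amber 5·11=55, R5→Red 8·16=128, R6→Blue 7·9=63, R7→Blue 6·25=150. Service 609; fixed 181; total 790.
Proposal Y: {Red, Amber}: R1→Amber 9·13=117, R2→Amber 2·22=44, R3→Amber 12·13=156, R4→Amber 5·11=55, R5→Red 8·16=128, R6→Red 11·9=99, R7→Amber 8·25=200. Service 799; fixed 60; total 859.
Difference: |790 − 859| = 69.

Proposal X is cheaper by 69.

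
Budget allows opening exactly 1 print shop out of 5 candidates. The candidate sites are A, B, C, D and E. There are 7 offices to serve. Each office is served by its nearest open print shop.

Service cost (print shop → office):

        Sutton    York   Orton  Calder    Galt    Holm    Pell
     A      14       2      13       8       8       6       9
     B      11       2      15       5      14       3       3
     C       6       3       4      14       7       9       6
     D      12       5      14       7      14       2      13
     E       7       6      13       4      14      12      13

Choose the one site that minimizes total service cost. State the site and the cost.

Choose C only; total service cost 49.

With exactly 1 open, each office uses its cheapest among the chosen.
{C}: Sutton→C 6, York→C 3, Orton→C 4, Calder→C 14, Galt→C 7, Holm→C 9, Pell→C 6. Service cost 49.
{B}: service cost 53
{A}: service cost 60
Among all 5 size-1 choices, {C} is lowest.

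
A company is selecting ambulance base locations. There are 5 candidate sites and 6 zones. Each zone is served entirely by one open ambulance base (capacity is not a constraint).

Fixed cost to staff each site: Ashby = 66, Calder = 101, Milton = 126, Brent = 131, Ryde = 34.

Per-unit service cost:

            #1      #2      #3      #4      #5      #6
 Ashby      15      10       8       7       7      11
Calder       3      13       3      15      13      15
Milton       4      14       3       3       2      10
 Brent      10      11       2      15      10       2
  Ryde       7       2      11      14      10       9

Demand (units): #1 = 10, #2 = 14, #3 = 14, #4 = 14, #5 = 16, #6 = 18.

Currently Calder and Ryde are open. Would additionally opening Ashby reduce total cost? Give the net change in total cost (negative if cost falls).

Current service cost with {Calder, Ryde}: 618.
Adding Ashby: each zone re-picks its cheapest; new service cost 472, saving 146.
Extra fixed cost: 66. Net change = 66 − 146 = -80.
(Totals: 753 → 673.)

Yes — net change −80 (cost falls by 80).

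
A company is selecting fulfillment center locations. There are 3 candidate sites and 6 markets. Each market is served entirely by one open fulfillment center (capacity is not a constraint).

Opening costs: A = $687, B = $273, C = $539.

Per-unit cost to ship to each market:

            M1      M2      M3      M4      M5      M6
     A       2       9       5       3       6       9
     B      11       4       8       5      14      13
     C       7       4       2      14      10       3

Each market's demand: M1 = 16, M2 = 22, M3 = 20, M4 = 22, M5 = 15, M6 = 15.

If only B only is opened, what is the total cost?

Total cost: 1212

Each market is assigned to its cheapest site among the open ones.
{B}: M1→B 11·16=176, M2→B 4·22=88, M3→B 8·20=160, M4→B 5·22=110, M5→B 14·15=210, M6→B 13·15=195. Service 939; fixed 273; total 1212.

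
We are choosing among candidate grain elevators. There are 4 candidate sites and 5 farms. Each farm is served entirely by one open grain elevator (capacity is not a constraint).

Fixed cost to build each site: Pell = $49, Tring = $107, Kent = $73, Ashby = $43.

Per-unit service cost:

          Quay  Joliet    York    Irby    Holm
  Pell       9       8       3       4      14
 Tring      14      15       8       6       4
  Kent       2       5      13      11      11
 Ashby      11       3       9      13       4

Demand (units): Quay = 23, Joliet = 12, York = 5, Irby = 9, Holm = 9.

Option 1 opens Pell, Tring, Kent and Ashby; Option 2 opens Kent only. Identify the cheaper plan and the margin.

Option 1: {Pell, Tring, Kent, Ashby}: Quay→Kent 2·23=46, Joliet→Ashby 3·12=36, York→Pell 3·5=15, Irby→Pell 4·9=36, Holm→Tring 4·9=36. Service 169; fixed 272; total 441.
Option 2: {Kent}: Quay→Kent 2·23=46, Joliet→Kent 5·12=60, York→Kent 13·5=65, Irby→Kent 11·9=99, Holm→Kent 11·9=99. Service 369; fixed 73; total 442.
Difference: |441 − 442| = 1.

Option 1 is cheaper by 1.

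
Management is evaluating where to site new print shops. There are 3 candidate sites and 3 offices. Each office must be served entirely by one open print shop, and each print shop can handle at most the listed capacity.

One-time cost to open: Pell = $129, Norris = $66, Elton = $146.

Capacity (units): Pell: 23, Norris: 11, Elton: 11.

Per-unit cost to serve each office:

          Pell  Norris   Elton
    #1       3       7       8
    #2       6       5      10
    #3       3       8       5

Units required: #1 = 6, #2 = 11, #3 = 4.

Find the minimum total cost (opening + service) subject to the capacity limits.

Minimum total cost: 225

Open {Pell}: #1→Pell 3·6=18, #2→Pell 6·11=66, #3→Pell 3·4=12.
Loads: Pell carries 21/23. Service 96; fixed 129; total 225.
Next best feasible plan costs 280.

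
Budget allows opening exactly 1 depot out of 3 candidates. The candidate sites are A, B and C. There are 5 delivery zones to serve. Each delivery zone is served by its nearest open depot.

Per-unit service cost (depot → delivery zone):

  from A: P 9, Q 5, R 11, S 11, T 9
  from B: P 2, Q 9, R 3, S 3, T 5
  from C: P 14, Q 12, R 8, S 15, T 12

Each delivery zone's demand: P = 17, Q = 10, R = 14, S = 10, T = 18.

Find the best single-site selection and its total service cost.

Choose B only; total service cost 286.

With exactly 1 open, each delivery zone uses its cheapest among the chosen.
{B}: P→B 2·17=34, Q→B 9·10=90, R→B 3·14=42, S→B 3·10=30, T→B 5·18=90. Service cost 286.
{A}: service cost 629
{C}: service cost 836
Among all 3 size-1 choices, {B} is lowest.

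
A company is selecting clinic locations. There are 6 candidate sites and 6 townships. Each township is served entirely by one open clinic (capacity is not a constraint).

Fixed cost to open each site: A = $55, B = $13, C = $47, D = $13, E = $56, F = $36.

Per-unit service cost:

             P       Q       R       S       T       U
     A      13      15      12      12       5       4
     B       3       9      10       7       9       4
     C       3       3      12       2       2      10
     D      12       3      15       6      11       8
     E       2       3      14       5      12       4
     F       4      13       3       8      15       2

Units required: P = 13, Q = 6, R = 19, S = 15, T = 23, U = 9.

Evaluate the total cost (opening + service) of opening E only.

Total cost: 753

Each township is assigned to its cheapest site among the open ones.
{E}: P→E 2·13=26, Q→E 3·6=18, R→E 14·19=266, S→E 5·15=75, T→E 12·23=276, U→E 4·9=36. Service 697; fixed 56; total 753.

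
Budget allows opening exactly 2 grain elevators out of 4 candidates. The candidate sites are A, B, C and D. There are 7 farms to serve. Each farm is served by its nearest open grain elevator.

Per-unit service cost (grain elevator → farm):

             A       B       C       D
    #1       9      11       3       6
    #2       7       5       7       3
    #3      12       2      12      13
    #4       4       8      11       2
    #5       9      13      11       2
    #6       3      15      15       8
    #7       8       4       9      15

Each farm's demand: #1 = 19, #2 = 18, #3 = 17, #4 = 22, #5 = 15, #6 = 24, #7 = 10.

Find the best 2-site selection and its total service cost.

Choose B and D; total service cost 508.

With exactly 2 open, each farm uses its cheapest among the chosen.
{B, D}: #1→D 6·19=114, #2→D 3·18=54, #3→B 2·17=34, #4→D 2·22=44, #5→D 2·15=30, #6→D 8·24=192, #7→B 4·10=40. Service cost 508.
{A, D}: service cost 598
{A, B}: service cost 630
Among all 6 size-2 choices, {B, D} is lowest.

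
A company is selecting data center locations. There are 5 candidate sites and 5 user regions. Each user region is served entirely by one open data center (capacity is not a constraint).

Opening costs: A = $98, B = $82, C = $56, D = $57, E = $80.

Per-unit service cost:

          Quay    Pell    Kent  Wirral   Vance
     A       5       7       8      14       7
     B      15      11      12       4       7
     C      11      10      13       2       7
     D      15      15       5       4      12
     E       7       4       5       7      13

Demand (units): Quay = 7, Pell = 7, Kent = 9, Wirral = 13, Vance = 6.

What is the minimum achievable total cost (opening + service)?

For any fixed open set, each user region goes to its cheapest open site; total = fixed + service.
{C, E}: Quay→E 7·7=49, Pell→E 4·7=28, Kent→E 5·9=45, Wirral→C 2·13=26, Vance→C 7·6=42. Service 190; fixed 136; total 326.
{E}: Quay→E 7·7=49, Pell→E 4·7=28, Kent→E 5·9=45, Wirral→E 7·13=91, Vance→E 13·6=78. Service 291; fixed 80; total 371.
{C, D}: Quay→C 11·7=77, Pell→C 10·7=70, Kent→D 5·9=45, Wirral→C 2·13=26, Vance→C 7·6=42. Service 260; fixed 113; total 373.
{A, B, C, D, E}: service 176 + fixed 373 = 549
No other subset beats 326.

Minimum total cost: 326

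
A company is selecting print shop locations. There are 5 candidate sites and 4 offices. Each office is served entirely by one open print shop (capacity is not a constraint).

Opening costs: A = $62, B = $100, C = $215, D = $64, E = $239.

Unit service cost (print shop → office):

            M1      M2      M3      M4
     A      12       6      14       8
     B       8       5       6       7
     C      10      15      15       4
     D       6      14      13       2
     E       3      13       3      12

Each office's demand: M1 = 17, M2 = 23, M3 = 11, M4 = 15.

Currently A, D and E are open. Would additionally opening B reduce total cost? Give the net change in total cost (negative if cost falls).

No — net change +77 (cost rises by 77).

Current service cost with {A, D, E}: 252.
Adding B: each office re-picks its cheapest; new service cost 229, saving 23.
Extra fixed cost: 100. Net change = 100 − 23 = 77.
(Totals: 617 → 694.)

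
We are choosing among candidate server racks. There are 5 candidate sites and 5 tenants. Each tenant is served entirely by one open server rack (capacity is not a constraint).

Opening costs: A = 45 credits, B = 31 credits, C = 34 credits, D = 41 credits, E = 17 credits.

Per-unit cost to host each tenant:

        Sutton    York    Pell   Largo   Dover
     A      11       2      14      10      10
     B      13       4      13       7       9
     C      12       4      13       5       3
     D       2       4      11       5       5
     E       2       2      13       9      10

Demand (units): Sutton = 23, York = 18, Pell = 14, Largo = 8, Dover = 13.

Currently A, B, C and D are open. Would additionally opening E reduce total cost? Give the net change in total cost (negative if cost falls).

No — net change +17 (cost rises by 17).

Current service cost with {A, B, C, D}: 315.
Adding E: each tenant re-picks its cheapest; new service cost 315, saving 0.
Extra fixed cost: 17. Net change = 17 − 0 = 17.
(Totals: 466 → 483.)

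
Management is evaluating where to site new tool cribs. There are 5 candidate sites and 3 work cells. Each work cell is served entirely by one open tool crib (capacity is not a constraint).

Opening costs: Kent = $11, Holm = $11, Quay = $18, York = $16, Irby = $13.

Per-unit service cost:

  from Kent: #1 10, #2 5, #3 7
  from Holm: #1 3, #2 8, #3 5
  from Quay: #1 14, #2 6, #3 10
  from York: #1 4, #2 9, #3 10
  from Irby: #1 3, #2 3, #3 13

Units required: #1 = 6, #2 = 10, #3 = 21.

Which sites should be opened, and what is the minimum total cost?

For any fixed open set, each work cell goes to its cheapest open site; total = fixed + service.
{Holm, Irby}: #1→Holm 3·6=18, #2→Irby 3·10=30, #3→Holm 5·21=105. Service 153; fixed 24; total 177.
{Kent, Holm, Irby}: service 153 + fixed 35 = 188
{Holm, York, Irby}: service 153 + fixed 40 = 193
{Kent, Holm, Quay, York, Irby}: service 153 + fixed 69 = 222
No other subset beats 177.

Open Holm and Irby; minimum total cost 177.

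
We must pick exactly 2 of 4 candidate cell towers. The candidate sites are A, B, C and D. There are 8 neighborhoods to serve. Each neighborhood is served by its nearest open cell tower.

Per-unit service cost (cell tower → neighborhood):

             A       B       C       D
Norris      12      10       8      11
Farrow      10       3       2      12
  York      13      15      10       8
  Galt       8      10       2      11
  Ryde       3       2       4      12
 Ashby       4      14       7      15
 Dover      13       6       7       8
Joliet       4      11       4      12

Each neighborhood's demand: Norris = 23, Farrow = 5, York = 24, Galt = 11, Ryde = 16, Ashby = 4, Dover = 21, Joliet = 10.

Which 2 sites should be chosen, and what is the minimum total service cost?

Choose B and C; total service cost 682.

With exactly 2 open, each neighborhood uses its cheapest among the chosen.
{B, C}: Norris→C 8·23=184, Farrow→C 2·5=10, York→C 10·24=240, Galt→C 2·11=22, Ryde→B 2·16=32, Ashby→C 7·4=28, Dover→B 6·21=126, Joliet→C 4·10=40. Service cost 682.
{C, D}: service cost 687
{A, C}: service cost 707
Among all 6 size-2 choices, {B, C} is lowest.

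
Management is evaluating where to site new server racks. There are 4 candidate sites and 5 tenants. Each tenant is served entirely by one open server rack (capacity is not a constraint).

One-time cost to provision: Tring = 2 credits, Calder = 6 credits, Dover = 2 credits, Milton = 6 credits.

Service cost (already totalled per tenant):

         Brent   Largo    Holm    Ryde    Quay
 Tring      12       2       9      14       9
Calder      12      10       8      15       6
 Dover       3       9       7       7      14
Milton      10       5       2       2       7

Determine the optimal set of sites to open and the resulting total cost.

Open Tring, Dover and Milton; minimum total cost 26.

For any fixed open set, each tenant goes to its cheapest open site; total = fixed + service.
{Tring, Dover, Milton}: Brent→Dover 3, Largo→Tring 2, Holm→Milton 2, Ryde→Milton 2, Quay→Milton 7. Service 16; fixed 10; total 26.
{Dover, Milton}: service 19 + fixed 8 = 27
{Tring, Calder, Dover, Milton}: Brent→Dover 3, Largo→Tring 2, Holm→Milton 2, Ryde→Milton 2, Quay→Calder 6. Service 15; fixed 16; total 31.
{Tring}: Brent→Tring 12, Largo→Tring 2, Holm→Tring 9, Ryde→Tring 14, Quay→Tring 9. Service 46; fixed 2; total 48.
No other subset beats 26.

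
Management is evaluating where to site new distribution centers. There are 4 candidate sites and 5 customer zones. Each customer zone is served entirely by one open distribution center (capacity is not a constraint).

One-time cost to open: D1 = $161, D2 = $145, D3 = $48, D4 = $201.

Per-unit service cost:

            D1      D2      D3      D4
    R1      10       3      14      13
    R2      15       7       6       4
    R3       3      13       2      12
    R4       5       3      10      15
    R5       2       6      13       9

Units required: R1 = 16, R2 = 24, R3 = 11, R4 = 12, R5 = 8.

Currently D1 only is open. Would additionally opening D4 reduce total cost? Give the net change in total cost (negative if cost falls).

Yes — net change −63 (cost falls by 63).

Current service cost with {D1}: 629.
Adding D4: each customer zone re-picks its cheapest; new service cost 365, saving 264.
Extra fixed cost: 201. Net change = 201 − 264 = -63.
(Totals: 790 → 727.)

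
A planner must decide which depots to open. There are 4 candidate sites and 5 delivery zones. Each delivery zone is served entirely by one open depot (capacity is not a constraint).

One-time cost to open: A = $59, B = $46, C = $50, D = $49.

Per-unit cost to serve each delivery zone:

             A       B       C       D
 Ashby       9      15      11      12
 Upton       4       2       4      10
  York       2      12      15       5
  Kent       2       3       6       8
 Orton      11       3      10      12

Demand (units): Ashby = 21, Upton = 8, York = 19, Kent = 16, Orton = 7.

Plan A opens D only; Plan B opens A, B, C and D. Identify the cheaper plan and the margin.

Plan B is cheaper by 188.

Plan A: {D}: Ashby→D 12·21=252, Upton→D 10·8=80, York→D 5·19=95, Kent→D 8·16=128, Orton→D 12·7=84. Service 639; fixed 49; total 688.
Plan B: {A, B, C, D}: Ashby→A 9·21=189, Upton→B 2·8=16, York→A 2·19=38, Kent→A 2·16=32, Orton→B 3·7=21. Service 296; fixed 204; total 500.
Difference: |688 − 500| = 188.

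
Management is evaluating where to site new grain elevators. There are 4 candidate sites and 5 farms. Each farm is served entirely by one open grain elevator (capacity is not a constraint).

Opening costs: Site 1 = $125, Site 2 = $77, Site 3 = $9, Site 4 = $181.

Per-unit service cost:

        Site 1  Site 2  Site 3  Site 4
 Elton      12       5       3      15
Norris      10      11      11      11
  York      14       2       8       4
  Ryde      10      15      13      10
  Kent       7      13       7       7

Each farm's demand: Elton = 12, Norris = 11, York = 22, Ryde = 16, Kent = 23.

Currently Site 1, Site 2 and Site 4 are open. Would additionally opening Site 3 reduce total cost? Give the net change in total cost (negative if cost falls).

Current service cost with {Site 1, Site 2, Site 4}: 535.
Adding Site 3: each farm re-picks its cheapest; new service cost 511, saving 24.
Extra fixed cost: 9. Net change = 9 − 24 = -15.
(Totals: 918 → 903.)

Yes — net change −15 (cost falls by 15).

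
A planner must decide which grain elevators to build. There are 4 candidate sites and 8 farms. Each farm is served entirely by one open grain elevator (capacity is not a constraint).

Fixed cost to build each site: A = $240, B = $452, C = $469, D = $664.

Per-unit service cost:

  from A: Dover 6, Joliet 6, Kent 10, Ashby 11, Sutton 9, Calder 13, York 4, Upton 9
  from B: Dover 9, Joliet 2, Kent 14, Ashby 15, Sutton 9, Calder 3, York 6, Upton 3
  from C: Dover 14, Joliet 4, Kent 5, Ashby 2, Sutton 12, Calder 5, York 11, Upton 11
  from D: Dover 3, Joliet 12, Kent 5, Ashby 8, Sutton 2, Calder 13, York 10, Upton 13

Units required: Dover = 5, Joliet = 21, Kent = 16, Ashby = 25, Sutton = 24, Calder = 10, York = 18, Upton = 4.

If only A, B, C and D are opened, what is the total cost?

Total cost: 2174

Each farm is assigned to its cheapest site among the open ones.
{A, B, C, D}: Dover→D 3·5=15, Joliet→B 2·21=42, Kent→C 5·16=80, Ashby→C 2·25=50, Sutton→D 2·24=48, Calder→B 3·10=30, York→A 4·18=72, Upton→B 3·4=12. Service 349; fixed 1825; total 2174.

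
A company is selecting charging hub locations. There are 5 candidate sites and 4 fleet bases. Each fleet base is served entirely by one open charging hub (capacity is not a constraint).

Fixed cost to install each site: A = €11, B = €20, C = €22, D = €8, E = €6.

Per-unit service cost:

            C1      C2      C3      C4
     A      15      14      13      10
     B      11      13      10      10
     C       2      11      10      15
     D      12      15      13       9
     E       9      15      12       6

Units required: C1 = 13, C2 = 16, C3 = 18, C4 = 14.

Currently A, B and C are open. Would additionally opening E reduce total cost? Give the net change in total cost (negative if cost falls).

Current service cost with {A, B, C}: 522.
Adding E: each fleet base re-picks its cheapest; new service cost 466, saving 56.
Extra fixed cost: 6. Net change = 6 − 56 = -50.
(Totals: 575 → 525.)

Yes — net change −50 (cost falls by 50).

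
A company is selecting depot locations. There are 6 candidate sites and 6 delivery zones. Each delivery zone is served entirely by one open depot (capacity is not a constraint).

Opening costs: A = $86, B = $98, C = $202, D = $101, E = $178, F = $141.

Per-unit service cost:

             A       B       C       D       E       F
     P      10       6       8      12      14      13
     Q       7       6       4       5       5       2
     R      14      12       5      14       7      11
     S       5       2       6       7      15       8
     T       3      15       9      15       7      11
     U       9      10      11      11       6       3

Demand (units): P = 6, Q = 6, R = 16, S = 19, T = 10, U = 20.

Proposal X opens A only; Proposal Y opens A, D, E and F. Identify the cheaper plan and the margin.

Proposal X: {A}: P→A 10·6=60, Q→A 7·6=42, R→A 14·16=224, S→A 5·19=95, T→A 3·10=30, U→A 9·20=180. Service 631; fixed 86; total 717.
Proposal Y: {A, D, E, F}: P→A 10·6=60, Q→F 2·6=12, R→E 7·16=112, S→A 5·19=95, T→A 3·10=30, U→F 3·20=60. Service 369; fixed 506; total 875.
Difference: |717 − 875| = 158.

Proposal X is cheaper by 158.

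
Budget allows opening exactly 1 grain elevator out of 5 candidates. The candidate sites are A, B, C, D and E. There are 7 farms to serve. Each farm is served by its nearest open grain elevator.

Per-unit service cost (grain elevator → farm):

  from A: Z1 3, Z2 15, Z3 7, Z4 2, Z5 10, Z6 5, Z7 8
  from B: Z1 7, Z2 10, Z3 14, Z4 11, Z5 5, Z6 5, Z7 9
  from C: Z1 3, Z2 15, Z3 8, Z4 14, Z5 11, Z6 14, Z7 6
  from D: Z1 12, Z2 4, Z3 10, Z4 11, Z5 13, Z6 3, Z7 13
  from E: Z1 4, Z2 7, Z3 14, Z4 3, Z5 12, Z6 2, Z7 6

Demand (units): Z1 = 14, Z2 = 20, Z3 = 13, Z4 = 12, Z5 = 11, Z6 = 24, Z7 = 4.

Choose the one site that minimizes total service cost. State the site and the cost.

Choose E only; total service cost 618.

With exactly 1 open, each farm uses its cheapest among the chosen.
{E}: Z1→E 4·14=56, Z2→E 7·20=140, Z3→E 14·13=182, Z4→E 3·12=36, Z5→E 12·11=132, Z6→E 2·24=48, Z7→E 6·4=24. Service cost 618.
{A}: service cost 719
{D}: service cost 777
Among all 5 size-1 choices, {E} is lowest.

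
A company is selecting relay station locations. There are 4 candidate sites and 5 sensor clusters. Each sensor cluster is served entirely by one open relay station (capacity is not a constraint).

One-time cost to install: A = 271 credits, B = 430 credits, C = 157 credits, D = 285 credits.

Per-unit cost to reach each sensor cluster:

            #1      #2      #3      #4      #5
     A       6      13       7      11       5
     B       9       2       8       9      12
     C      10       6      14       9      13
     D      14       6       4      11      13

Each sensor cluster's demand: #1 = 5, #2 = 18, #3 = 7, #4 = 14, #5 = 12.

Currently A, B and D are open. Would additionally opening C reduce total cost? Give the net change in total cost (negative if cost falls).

Current service cost with {A, B, D}: 280.
Adding C: each sensor cluster re-picks its cheapest; new service cost 280, saving 0.
Extra fixed cost: 157. Net change = 157 − 0 = 157.
(Totals: 1266 → 1423.)

No — net change +157 (cost rises by 157).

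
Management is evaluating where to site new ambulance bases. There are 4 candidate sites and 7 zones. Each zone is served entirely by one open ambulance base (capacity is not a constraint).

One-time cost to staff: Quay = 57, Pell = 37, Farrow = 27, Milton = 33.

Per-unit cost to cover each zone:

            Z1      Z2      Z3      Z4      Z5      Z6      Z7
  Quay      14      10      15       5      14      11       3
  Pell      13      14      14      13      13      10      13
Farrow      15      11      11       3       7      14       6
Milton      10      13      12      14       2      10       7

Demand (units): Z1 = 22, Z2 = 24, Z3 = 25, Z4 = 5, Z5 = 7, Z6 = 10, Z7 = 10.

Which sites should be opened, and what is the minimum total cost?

For any fixed open set, each zone goes to its cheapest open site; total = fixed + service.
{Farrow, Milton}: Z1→Milton 10·22=220, Z2→Farrow 11·24=264, Z3→Farrow 11·25=275, Z4→Farrow 3·5=15, Z5→Milton 2·7=14, Z6→Milton 10·10=100, Z7→Farrow 6·10=60. Service 948; fixed 60; total 1008.
{Quay, Farrow, Milton}: service 894 + fixed 117 = 1011
{Quay, Milton}: service 929 + fixed 90 = 1019
{Quay, Pell, Farrow, Milton}: service 894 + fixed 154 = 1048
(All 15 nonempty subsets were checked; Farrow and Milton is lowest.)

Open Farrow and Milton; minimum total cost 1008.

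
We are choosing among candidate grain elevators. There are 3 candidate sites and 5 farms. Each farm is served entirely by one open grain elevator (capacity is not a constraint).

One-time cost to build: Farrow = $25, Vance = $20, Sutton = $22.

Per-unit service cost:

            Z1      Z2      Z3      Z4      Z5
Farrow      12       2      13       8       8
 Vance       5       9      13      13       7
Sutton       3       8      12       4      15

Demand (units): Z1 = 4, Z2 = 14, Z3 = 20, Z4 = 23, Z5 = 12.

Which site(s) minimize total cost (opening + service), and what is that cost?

Open Farrow and Sutton; minimum total cost 515.

For any fixed open set, each farm goes to its cheapest open site; total = fixed + service.
{Farrow, Sutton}: Z1→Sutton 3·4=12, Z2→Farrow 2·14=28, Z3→Sutton 12·20=240, Z4→Sutton 4·23=92, Z5→Farrow 8·12=96. Service 468; fixed 47; total 515.
{Farrow, Vance, Sutton}: service 456 + fixed 67 = 523
{Vance, Sutton}: service 540 + fixed 42 = 582
{Vance}: Z1→Vance 5·4=20, Z2→Vance 9·14=126, Z3→Vance 13·20=260, Z4→Vance 13·23=299, Z5→Vance 7·12=84. Service 789; fixed 20; total 809.
No other subset beats 515.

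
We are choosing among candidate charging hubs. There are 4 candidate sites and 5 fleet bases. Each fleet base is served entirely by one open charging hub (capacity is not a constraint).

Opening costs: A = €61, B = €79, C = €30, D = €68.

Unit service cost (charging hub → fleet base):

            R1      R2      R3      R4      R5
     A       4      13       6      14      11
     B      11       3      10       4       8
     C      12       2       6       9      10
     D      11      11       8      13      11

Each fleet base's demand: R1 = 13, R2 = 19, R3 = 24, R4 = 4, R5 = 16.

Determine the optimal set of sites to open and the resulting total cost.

For any fixed open set, each fleet base goes to its cheapest open site; total = fixed + service.
{A, C}: R1→A 4·13=52, R2→C 2·19=38, R3→A 6·24=144, R4→C 9·4=36, R5→C 10·16=160. Service 430; fixed 91; total 521.
{A, B}: service 397 + fixed 140 = 537
{A, B, C}: service 378 + fixed 170 = 548
{A, B, C, D}: R1→A 4·13=52, R2→C 2·19=38, R3→A 6·24=144, R4→B 4·4=16, R5→B 8·16=128. Service 378; fixed 238; total 616.
No other subset beats 521.

Open A and C; minimum total cost 521.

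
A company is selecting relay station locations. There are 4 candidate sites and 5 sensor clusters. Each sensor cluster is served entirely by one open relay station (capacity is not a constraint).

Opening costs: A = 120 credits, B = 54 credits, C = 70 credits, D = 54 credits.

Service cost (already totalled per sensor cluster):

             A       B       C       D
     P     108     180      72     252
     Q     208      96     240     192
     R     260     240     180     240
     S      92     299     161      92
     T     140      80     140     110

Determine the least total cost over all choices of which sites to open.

Minimum total cost: 698

For any fixed open set, each sensor cluster goes to its cheapest open site; total = fixed + service.
{B, C, D}: P→C 72, Q→B 96, R→C 180, S→D 92, T→B 80. Service 520; fixed 178; total 698.
{B, C}: service 589 + fixed 124 = 713
{A, B, C}: service 520 + fixed 244 = 764
{A, B, C, D}: service 520 + fixed 298 = 818
No other subset beats 698.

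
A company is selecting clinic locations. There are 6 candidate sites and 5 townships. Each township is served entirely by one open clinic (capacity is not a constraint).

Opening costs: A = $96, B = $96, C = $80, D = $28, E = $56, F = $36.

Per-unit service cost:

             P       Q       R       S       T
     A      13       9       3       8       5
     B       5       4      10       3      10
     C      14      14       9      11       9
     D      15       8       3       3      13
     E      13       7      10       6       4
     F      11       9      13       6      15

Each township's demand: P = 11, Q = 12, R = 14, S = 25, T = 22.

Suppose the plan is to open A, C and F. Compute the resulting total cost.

Each township is assigned to its cheapest site among the open ones.
{A, C, F}: P→F 11·11=121, Q→A 9·12=108, R→A 3·14=42, S→F 6·25=150, T→A 5·22=110. Service 531; fixed 212; total 743.

Total cost: 743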